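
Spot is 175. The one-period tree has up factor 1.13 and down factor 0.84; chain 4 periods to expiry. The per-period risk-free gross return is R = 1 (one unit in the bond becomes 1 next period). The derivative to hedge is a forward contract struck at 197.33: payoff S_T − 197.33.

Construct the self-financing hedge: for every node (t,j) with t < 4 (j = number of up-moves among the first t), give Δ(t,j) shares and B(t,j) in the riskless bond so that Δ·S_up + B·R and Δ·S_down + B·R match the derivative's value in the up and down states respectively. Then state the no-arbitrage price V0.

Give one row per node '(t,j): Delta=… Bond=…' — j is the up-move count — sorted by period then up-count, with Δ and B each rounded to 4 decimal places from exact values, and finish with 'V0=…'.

(0,0): Delta=1.0000 Bond=-197.3300
(1,0): Delta=1.0000 Bond=-197.3300
(1,1): Delta=1.0000 Bond=-197.3300
(2,0): Delta=1.0000 Bond=-197.3300
(2,1): Delta=1.0000 Bond=-197.3300
(2,2): Delta=1.0000 Bond=-197.3300
(3,0): Delta=1.0000 Bond=-197.3300
(3,1): Delta=1.0000 Bond=-197.3300
(3,2): Delta=1.0000 Bond=-197.3300
(3,3): Delta=1.0000 Bond=-197.3300
V0=-22.3300

Under the risk-neutral measure, an up-move has probability p* = (R−d)/(u−d) = 0.5517 and values discount at R = 1.
At expiry t=4: V(4,0)=-110.2025, V(4,1)=-80.1228, V(4,2)=-39.6584, V(4,3)=14.7759, V(4,4)=88.0029
  t=3,j=0: stock 103.7232 → up 117.2072 (V=-80.1228), down 87.1275 (V=-110.2025). Price -93.6068; hedge Δ=1.0000, bond B=-197.3300.
  t=3,j=1: stock 139.5324 → up 157.6716 (V=-39.6584), down 117.2072 (V=-80.1228). Price -57.7976; hedge Δ=1.0000, bond B=-197.3300.
  t=3,j=2: stock 187.7043 → up 212.1059 (V=14.7759), down 157.6716 (V=-39.6584). Price -9.6257; hedge Δ=1.0000, bond B=-197.3300.
  t=3,j=3: stock 252.5070 → up 285.3329 (V=88.0029), down 212.1059 (V=14.7759). Price 55.1770; hedge Δ=1.0000, bond B=-197.3300.
  t=2,j=0: stock 123.4800 → up 139.5324 (V=-57.7976), down 103.7232 (V=-93.6068). Price -73.8500; hedge Δ=1.0000, bond B=-197.3300.
  t=2,j=1: stock 166.1100 → up 187.7043 (V=-9.6257), down 139.5324 (V=-57.7976). Price -31.2200; hedge Δ=1.0000, bond B=-197.3300.
  t=2,j=2: stock 223.4575 → up 252.5070 (V=55.1770), down 187.7043 (V=-9.6257). Price 26.1275; hedge Δ=1.0000, bond B=-197.3300.
  t=1,j=0: stock 147.0000 → up 166.1100 (V=-31.2200), down 123.4800 (V=-73.8500). Price -50.3300; hedge Δ=1.0000, bond B=-197.3300.
  t=1,j=1: stock 197.7500 → up 223.4575 (V=26.1275), down 166.1100 (V=-31.2200). Price 0.4200; hedge Δ=1.0000, bond B=-197.3300.
  t=0,j=0: stock 175.0000 → up 197.7500 (V=0.4200), down 147.0000 (V=-50.3300). Price -22.3300; hedge Δ=1.0000, bond B=-197.3300.
Each (Δ,B) replicates both successor values, so the strategy is self-financing and V0 is arbitrage-free.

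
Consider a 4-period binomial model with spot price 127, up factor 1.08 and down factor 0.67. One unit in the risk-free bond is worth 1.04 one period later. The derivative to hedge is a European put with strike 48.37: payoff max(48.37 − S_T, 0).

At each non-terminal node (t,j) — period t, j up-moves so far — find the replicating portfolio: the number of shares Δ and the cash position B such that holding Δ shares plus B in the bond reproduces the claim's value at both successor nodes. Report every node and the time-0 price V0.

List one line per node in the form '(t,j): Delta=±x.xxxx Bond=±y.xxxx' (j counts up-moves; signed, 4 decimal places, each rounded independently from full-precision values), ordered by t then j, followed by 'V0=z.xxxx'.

Under the risk-neutral measure, an up-move has probability p* = (R−d)/(u−d) = 0.9024 and values discount at R = 1.04.
Terminal values V(4,·): V(4,0)=22.7781, V(4,1)=7.1173, V(4,2)=0.0000, V(4,3)=0.0000, V(4,4)=0.0000
(3,0): S=38.1969. Δ = (V_up−V_dn)/(S_up−S_dn) = (7.1173−22.7781)/(41.2527−25.5919) = -1.0000. V = [p*·7.1173 + (1−p*)·22.7781]/1.04 = 8.3127. B = V − Δ·S = 46.5096.
(3,1): S=61.5711. Δ = (V_up−V_dn)/(S_up−S_dn) = (0.0000−7.1173)/(66.4968−41.2527) = -0.2819. V = [p*·0.0000 + (1−p*)·7.1173]/1.04 = 0.6677. B = V − Δ·S = 18.0271.
(3,2): S=99.2490. Δ = (V_up−V_dn)/(S_up−S_dn) = (0.0000−0.0000)/(107.1889−66.4968) = 0.0000. V = [p*·0.0000 + (1−p*)·0.0000]/1.04 = 0.0000. B = V − Δ·S = 0.0000.
(3,3): S=159.9834. Δ = (V_up−V_dn)/(S_up−S_dn) = (0.0000−0.0000)/(172.7821−107.1889) = 0.0000. V = [p*·0.0000 + (1−p*)·0.0000]/1.04 = 0.0000. B = V − Δ·S = 0.0000.
(2,0): S=57.0103. Δ = (V_up−V_dn)/(S_up−S_dn) = (0.6677−8.3127)/(61.5711−38.1969) = -0.3271. V = [p*·0.6677 + (1−p*)·8.3127]/1.04 = 1.3592. B = V − Δ·S = 20.0056.
(2,1): S=91.8972. Δ = (V_up−V_dn)/(S_up−S_dn) = (0.0000−0.6677)/(99.2490−61.5711) = -0.0177. V = [p*·0.0000 + (1−p*)·0.6677]/1.04 = 0.0626. B = V − Δ·S = 1.6911.
(2,2): S=148.1328. Δ = (V_up−V_dn)/(S_up−S_dn) = (0.0000−0.0000)/(159.9834−99.2490) = 0.0000. V = [p*·0.0000 + (1−p*)·0.0000]/1.04 = 0.0000. B = V − Δ·S = 0.0000.
(1,0): S=85.0900. Δ = (V_up−V_dn)/(S_up−S_dn) = (0.0626−1.3592)/(91.8972−57.0103) = -0.0372. V = [p*·0.0626 + (1−p*)·1.3592]/1.04 = 0.1818. B = V − Δ·S = 3.3441.
(1,1): S=137.1600. Δ = (V_up−V_dn)/(S_up−S_dn) = (0.0000−0.0626)/(148.1328−91.8972) = -0.0011. V = [p*·0.0000 + (1−p*)·0.0626]/1.04 = 0.0059. B = V − Δ·S = 0.1586.
(0,0): S=127.0000. Δ = (V_up−V_dn)/(S_up−S_dn) = (0.0059−0.1818)/(137.1600−85.0900) = -0.0034. V = [p*·0.0059 + (1−p*)·0.1818]/1.04 = 0.0222. B = V − Δ·S = 0.4514.
Root portfolio cost Δ·127+B reproduces V0=0.0222.

(0,0): Delta=-0.0034 Bond=0.4514
(1,0): Delta=-0.0372 Bond=3.3441
(1,1): Delta=-0.0011 Bond=0.1586
(2,0): Delta=-0.3271 Bond=20.0056
(2,1): Delta=-0.0177 Bond=1.6911
(2,2): Delta=0.0000 Bond=0.0000
(3,0): Delta=-1.0000 Bond=46.5096
(3,1): Delta=-0.2819 Bond=18.0271
(3,2): Delta=0.0000 Bond=0.0000
(3,3): Delta=0.0000 Bond=0.0000
V0=0.0222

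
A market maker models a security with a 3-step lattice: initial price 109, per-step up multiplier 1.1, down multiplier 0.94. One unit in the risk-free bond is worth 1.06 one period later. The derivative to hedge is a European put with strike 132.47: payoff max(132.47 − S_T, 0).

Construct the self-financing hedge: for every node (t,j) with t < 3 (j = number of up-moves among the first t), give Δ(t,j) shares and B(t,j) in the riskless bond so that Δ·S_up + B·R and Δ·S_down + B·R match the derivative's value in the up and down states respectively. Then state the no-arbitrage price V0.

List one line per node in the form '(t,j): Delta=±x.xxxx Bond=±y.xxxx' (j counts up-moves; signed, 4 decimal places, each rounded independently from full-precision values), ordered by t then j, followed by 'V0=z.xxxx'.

Under the risk-neutral measure, an up-move has probability p* = (R−d)/(u−d) = 0.7500 and values discount at R = 1.06.
At expiry t=3: V(3,0)=41.9363, V(3,1)=26.5264, V(3,2)=8.4934, V(3,3)=0.0000
Node (2,0) S=96.3124: V=(p*·26.5264+(1−p*)·41.9363)/1.06=28.6593; Δ=(26.5264−41.9363)/(105.9436−90.5337)=-1.0000; B=V−Δ·S=124.9717
Node (2,1) S=112.7060: V=(p*·8.4934+(1−p*)·26.5264)/1.06=12.2657; Δ=(8.4934−26.5264)/(123.9766−105.9436)=-1.0000; B=V−Δ·S=124.9717
Node (2,2) S=131.8900: V=(p*·0.0000+(1−p*)·8.4934)/1.06=2.0032; Δ=(0.0000−8.4934)/(145.0790−123.9766)=-0.4025; B=V−Δ·S=55.0869
Node (1,0) S=102.4600: V=(p*·12.2657+(1−p*)·28.6593)/1.06=15.4378; Δ=(12.2657−28.6593)/(112.7060−96.3124)=-1.0000; B=V−Δ·S=117.8978
Node (1,1) S=119.9000: V=(p*·2.0032+(1−p*)·12.2657)/1.06=4.3102; Δ=(2.0032−12.2657)/(131.8900−112.7060)=-0.5350; B=V−Δ·S=68.4510
Node (0,0) S=109.0000: V=(p*·4.3102+(1−p*)·15.4378)/1.06=6.6907; Δ=(4.3102−15.4378)/(119.9000−102.4600)=-0.6381; B=V−Δ·S=76.2384
The time-0 hedge costs 6.6907, which is the no-arbitrage price.

(0,0): Delta=-0.6381 Bond=76.2384
(1,0): Delta=-1.0000 Bond=117.8978
(1,1): Delta=-0.5350 Bond=68.4510
(2,0): Delta=-1.0000 Bond=124.9717
(2,1): Delta=-1.0000 Bond=124.9717
(2,2): Delta=-0.4025 Bond=55.0869
V0=6.6907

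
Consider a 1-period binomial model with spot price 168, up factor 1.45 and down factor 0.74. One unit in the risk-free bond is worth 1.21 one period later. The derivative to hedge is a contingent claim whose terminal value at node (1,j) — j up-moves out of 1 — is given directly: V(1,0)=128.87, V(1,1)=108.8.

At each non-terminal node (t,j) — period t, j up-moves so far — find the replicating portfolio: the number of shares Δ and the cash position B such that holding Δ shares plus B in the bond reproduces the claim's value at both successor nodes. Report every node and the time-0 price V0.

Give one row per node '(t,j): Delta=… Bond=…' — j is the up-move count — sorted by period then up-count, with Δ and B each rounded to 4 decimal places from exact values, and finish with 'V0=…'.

Risk-neutral probability p* = (R−d)/(u−d) = (1.21−0.74)/(1.45−0.74) = 0.6620.
Terminal values V(1,·): V(1,0)=128.8700, V(1,1)=108.8000
  t=0,j=0: stock 168.0000 → up 243.6000 (V=108.8000), down 124.3200 (V=128.8700). Price 95.5242; hedge Δ=-0.1683, bond B=123.7918.
Each (Δ,B) replicates both successor values, so the strategy is self-financing and V0 is arbitrage-free.

(0,0): Delta=-0.1683 Bond=123.7918
V0=95.5242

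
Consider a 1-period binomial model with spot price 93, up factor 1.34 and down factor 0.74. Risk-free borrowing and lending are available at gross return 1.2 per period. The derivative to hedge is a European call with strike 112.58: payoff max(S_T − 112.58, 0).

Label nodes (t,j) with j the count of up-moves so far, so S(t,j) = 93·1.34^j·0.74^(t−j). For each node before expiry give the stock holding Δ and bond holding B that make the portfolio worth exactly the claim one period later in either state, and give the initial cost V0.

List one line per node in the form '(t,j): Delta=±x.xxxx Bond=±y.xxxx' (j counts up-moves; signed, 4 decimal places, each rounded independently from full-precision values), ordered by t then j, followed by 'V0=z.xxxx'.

(0,0): Delta=0.2158 Bond=-12.3744
V0=7.6922

Risk-neutral probability p* = (R−d)/(u−d) = (1.2−0.74)/(1.34−0.74) = 0.7667.
Payoff layer (t=1): V(1,0)=0.0000, V(1,1)=12.0400
Node (0,0) S=93.0000: V=(p*·12.0400+(1−p*)·0.0000)/1.2=7.6922; Δ=(12.0400−0.0000)/(124.6200−68.8200)=0.2158; B=V−Δ·S=-12.3744
Root portfolio cost Δ·93+B reproduces V0=7.6922.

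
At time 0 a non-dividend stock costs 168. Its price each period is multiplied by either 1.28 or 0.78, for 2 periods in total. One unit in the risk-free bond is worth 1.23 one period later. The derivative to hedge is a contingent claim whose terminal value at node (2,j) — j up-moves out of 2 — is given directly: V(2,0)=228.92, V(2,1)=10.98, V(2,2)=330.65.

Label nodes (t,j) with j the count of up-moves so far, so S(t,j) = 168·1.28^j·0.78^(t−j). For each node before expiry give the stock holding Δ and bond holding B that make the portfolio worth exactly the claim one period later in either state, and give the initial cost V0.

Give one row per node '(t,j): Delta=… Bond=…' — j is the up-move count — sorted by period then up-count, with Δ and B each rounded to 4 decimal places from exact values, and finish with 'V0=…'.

(0,0): Delta=2.5736 Bond=-252.5243
(1,0): Delta=-3.3263 Bond=462.5255
(1,1): Delta=2.9731 Bond=-396.5083
V0=179.8480

Risk-neutral probability p* = (R−d)/(u−d) = (1.23−0.78)/(1.28−0.78) = 0.9000.
Terminal values V(2,·): V(2,0)=228.9200, V(2,1)=10.9800, V(2,2)=330.6500
(1,0): S=131.0400. Δ = (V_up−V_dn)/(S_up−S_dn) = (10.9800−228.9200)/(167.7312−102.2112) = -3.3263. V = [p*·10.9800 + (1−p*)·228.9200]/1.23 = 26.6455. B = V − Δ·S = 462.5255.
(1,1): S=215.0400. Δ = (V_up−V_dn)/(S_up−S_dn) = (330.6500−10.9800)/(275.2512−167.7312) = 2.9731. V = [p*·330.6500 + (1−p*)·10.9800]/1.23 = 242.8317. B = V − Δ·S = -396.5083.
(0,0): S=168.0000. Δ = (V_up−V_dn)/(S_up−S_dn) = (242.8317−26.6455)/(215.0400−131.0400) = 2.5736. V = [p*·242.8317 + (1−p*)·26.6455]/1.23 = 179.8480. B = V − Δ·S = -252.5243.
Check: Δ(0,0)·S0 + B(0,0) = 179.8480 = V0.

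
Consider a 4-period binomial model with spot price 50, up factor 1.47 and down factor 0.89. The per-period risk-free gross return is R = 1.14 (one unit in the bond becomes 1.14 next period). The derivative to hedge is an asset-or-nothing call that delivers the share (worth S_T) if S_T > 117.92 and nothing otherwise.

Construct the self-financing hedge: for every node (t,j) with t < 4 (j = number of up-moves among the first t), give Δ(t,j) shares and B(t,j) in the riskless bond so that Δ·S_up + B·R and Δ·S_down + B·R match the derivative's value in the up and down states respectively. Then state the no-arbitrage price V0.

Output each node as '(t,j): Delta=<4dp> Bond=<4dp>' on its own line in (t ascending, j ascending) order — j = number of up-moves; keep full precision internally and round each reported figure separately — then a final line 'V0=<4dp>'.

(0,0): Delta=1.2151 Bond=-40.7273
(1,0): Delta=0.7830 Bond=-27.2009
(1,1): Delta=1.5604 Bond=-71.8104
(2,0): Delta=0.0000 Bond=0.0000
(2,1): Delta=1.4087 Bond=-71.9410
(2,2): Delta=1.6816 Bond=-94.9621
(3,0): Delta=0.0000 Bond=0.0000
(3,1): Delta=0.0000 Bond=0.0000
(3,2): Delta=2.5345 Bond=-190.2695
(3,3): Delta=1.0000 Bond=0.0000
V0=20.0253

Since d<R<u, set p* = (R−d)/(u−d) = 0.4310; price each node as the discounted p*-expectation of its children.
Terminal values V(4,·): V(4,0)=0.0000, V(4,1)=0.0000, V(4,2)=0.0000, V(4,3)=141.3553, V(4,4)=233.4744
Node (3,0) S=35.2485: V=(p*·0.0000+(1−p*)·0.0000)/1.14=0.0000; Δ=(0.0000−0.0000)/(51.8152−31.3711)=0.0000; B=V−Δ·S=0.0000
Node (3,1) S=58.2193: V=(p*·0.0000+(1−p*)·0.0000)/1.14=0.0000; Δ=(0.0000−0.0000)/(85.5824−51.8152)=0.0000; B=V−Δ·S=0.0000
Node (3,2) S=96.1600: V=(p*·141.3553+(1−p*)·0.0000)/1.14=53.4465; Δ=(141.3553−0.0000)/(141.3553−85.5824)=2.5345; B=V−Δ·S=-190.2695
Node (3,3) S=158.8262: V=(p*·233.4744+(1−p*)·141.3553)/1.14=158.8261; Δ=(233.4744−141.3553)/(233.4744−141.3553)=1.0000; B=V−Δ·S=0.0000
Node (2,0) S=39.6050: V=(p*·0.0000+(1−p*)·0.0000)/1.14=0.0000; Δ=(0.0000−0.0000)/(58.2194−35.2485)=0.0000; B=V−Δ·S=0.0000
Node (2,1) S=65.4150: V=(p*·53.4465+(1−p*)·0.0000)/1.14=20.2081; Δ=(53.4465−0.0000)/(96.1601−58.2194)=1.4087; B=V−Δ·S=-71.9410
Node (2,2) S=108.0450: V=(p*·158.8261+(1−p*)·53.4465)/1.14=86.7270; Δ=(158.8261−53.4465)/(158.8261−96.1600)=1.6816; B=V−Δ·S=-94.9621
Node (1,0) S=44.5000: V=(p*·20.2081+(1−p*)·0.0000)/1.14=7.6407; Δ=(20.2081−0.0000)/(65.4150−39.6050)=0.7830; B=V−Δ·S=-27.2009
Node (1,1) S=73.5000: V=(p*·86.7270+(1−p*)·20.2081)/1.14=42.8772; Δ=(86.7270−20.2081)/(108.0450−65.4150)=1.5604; B=V−Δ·S=-71.8104
Node (0,0) S=50.0000: V=(p*·42.8772+(1−p*)·7.6407)/1.14=20.0253; Δ=(42.8772−7.6407)/(73.5000−44.5000)=1.2151; B=V−Δ·S=-40.7273
The time-0 hedge costs 20.0253, which is the no-arbitrage price.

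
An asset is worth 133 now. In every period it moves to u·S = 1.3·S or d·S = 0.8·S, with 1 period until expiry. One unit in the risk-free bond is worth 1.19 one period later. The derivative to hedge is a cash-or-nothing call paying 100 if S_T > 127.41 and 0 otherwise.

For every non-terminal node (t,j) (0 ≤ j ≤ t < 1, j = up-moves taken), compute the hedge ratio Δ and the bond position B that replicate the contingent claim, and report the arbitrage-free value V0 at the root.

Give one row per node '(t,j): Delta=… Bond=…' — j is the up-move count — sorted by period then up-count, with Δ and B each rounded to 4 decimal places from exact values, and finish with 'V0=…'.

(0,0): Delta=1.5038 Bond=-134.4538
V0=65.5462

Under the risk-neutral measure, an up-move has probability p* = (R−d)/(u−d) = 0.7800 and values discount at R = 1.19.
Terminal payoffs: V(1,0)=0.0000, V(1,1)=100.0000
  t=0,j=0: stock 133.0000 → up 172.9000 (V=100.0000), down 106.4000 (V=0.0000). Price 65.5462; hedge Δ=1.5038, bond B=-134.4538.
Self-financing check: at every node Δ·S+B equals the discounted successor values.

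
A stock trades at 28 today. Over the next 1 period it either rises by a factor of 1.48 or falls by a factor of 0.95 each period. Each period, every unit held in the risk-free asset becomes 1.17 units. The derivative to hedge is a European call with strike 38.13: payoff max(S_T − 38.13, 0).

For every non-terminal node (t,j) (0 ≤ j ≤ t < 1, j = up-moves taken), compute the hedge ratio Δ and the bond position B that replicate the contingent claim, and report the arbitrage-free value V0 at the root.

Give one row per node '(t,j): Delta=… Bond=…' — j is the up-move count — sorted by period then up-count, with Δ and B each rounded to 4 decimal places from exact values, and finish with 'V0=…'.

Since d<R<u, set p* = (R−d)/(u−d) = 0.4151; price each node as the discounted p*-expectation of its children.
Terminal payoffs: V(1,0)=0.0000, V(1,1)=3.3100
  t=0,j=0: stock 28.0000 → up 41.4400 (V=3.3100), down 26.6000 (V=0.0000). Price 1.1743; hedge Δ=0.2230, bond B=-5.0710.
Root portfolio cost Δ·28+B reproduces V0=1.1743.

(0,0): Delta=0.2230 Bond=-5.0710
V0=1.1743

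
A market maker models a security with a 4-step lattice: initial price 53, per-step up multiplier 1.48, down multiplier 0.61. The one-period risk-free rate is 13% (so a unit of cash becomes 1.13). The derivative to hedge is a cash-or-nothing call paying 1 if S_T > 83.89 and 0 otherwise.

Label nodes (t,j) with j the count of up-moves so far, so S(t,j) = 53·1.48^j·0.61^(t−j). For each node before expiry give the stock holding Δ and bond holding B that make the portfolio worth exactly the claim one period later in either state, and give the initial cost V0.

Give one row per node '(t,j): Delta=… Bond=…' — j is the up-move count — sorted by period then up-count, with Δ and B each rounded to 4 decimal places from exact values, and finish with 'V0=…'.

Under the risk-neutral measure, an up-move has probability p* = (R−d)/(u−d) = 0.5977 and values discount at R = 1.13.
Payoff layer (t=4): V(4,0)=0.0000, V(4,1)=0.0000, V(4,2)=0.0000, V(4,3)=1.0000, V(4,4)=1.0000
  t=3,j=0: stock 12.0300 → up 17.8044 (V=0.0000), down 7.3383 (V=0.0000). Price 0.0000; hedge Δ=0.0000, bond B=0.0000.
  t=3,j=1: stock 29.1875 → up 43.1975 (V=0.0000), down 17.8044 (V=0.0000). Price 0.0000; hedge Δ=0.0000, bond B=0.0000.
  t=3,j=2: stock 70.8156 → up 104.8071 (V=1.0000), down 43.1975 (V=0.0000). Price 0.5289; hedge Δ=0.0162, bond B=-0.6205.
  t=3,j=3: stock 171.8150 → up 254.2862 (V=1.0000), down 104.8071 (V=1.0000). Price 0.8850; hedge Δ=0.0000, bond B=0.8850.
  t=2,j=0: stock 19.7213 → up 29.1875 (V=0.0000), down 12.0300 (V=0.0000). Price 0.0000; hedge Δ=0.0000, bond B=0.0000.
  t=2,j=1: stock 47.8484 → up 70.8156 (V=0.5289), down 29.1875 (V=0.0000). Price 0.2798; hedge Δ=0.0127, bond B=-0.3282.
  t=2,j=2: stock 116.0912 → up 171.8150 (V=0.8850), down 70.8156 (V=0.5289). Price 0.6564; hedge Δ=0.0035, bond B=0.2472.
  t=1,j=0: stock 32.3300 → up 47.8484 (V=0.2798), down 19.7213 (V=0.0000). Price 0.1480; hedge Δ=0.0099, bond B=-0.1736.
  t=1,j=1: stock 78.4400 → up 116.0912 (V=0.6564), down 47.8484 (V=0.2798). Price 0.4468; hedge Δ=0.0055, bond B=0.0139.
  t=0,j=0: stock 53.0000 → up 78.4400 (V=0.4468), down 32.3300 (V=0.1480). Price 0.2890; hedge Δ=0.0065, bond B=-0.0545.
Root portfolio cost Δ·53+B reproduces V0=0.2890.

(0,0): Delta=0.0065 Bond=-0.0545
(1,0): Delta=0.0099 Bond=-0.1736
(1,1): Delta=0.0055 Bond=0.0139
(2,0): Delta=0.0000 Bond=0.0000
(2,1): Delta=0.0127 Bond=-0.3282
(2,2): Delta=0.0035 Bond=0.2472
(3,0): Delta=0.0000 Bond=0.0000
(3,1): Delta=0.0000 Bond=0.0000
(3,2): Delta=0.0162 Bond=-0.6205
(3,3): Delta=0.0000 Bond=0.8850
V0=0.2890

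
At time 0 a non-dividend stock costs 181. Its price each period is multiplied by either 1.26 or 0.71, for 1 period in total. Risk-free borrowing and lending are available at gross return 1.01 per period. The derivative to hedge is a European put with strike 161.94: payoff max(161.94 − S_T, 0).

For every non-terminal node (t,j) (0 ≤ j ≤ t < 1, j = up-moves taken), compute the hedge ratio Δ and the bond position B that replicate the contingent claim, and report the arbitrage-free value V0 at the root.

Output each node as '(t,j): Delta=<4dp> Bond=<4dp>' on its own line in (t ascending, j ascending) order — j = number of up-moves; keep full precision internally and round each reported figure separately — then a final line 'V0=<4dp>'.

(0,0): Delta=-0.3358 Bond=75.8268
V0=15.0450

Under the risk-neutral measure, an up-move has probability p* = (R−d)/(u−d) = 0.5455 and values discount at R = 1.01.
Terminal values V(1,·): V(1,0)=33.4300, V(1,1)=0.0000
Node (0,0) S=181.0000: V=(p*·0.0000+(1−p*)·33.4300)/1.01=15.0450; Δ=(0.0000−33.4300)/(228.0600−128.5100)=-0.3358; B=V−Δ·S=75.8268
Check: Δ(0,0)·S0 + B(0,0) = 15.0450 = V0.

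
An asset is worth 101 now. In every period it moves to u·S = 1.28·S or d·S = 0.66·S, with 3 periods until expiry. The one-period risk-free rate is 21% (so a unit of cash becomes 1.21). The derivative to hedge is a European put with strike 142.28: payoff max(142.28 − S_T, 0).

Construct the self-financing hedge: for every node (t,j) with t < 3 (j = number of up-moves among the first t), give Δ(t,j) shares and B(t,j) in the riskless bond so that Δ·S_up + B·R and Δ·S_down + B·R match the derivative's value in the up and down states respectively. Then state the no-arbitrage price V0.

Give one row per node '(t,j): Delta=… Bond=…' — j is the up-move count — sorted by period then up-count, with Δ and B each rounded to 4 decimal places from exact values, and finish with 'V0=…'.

(0,0): Delta=-0.4032 Bond=47.4339
(1,0): Delta=-1.0000 Bond=97.1792
(1,1): Delta=-0.3640 Bond=52.3315
(2,0): Delta=-1.0000 Bond=117.5868
(2,1): Delta=-1.0000 Bond=117.5868
(2,2): Delta=-0.3223 Bond=56.4146
V0=6.7129

The replicating-portfolio and risk-neutral prices coincide; use p* = (1.21−0.66)/(1.28−0.66) = 0.8871 for the latter.
Payoff layer (t=3): V(3,0)=113.2429, V(3,1)=85.9656, V(3,2)=33.0643, V(3,3)=0.0000
  t=2,j=0: stock 43.9956 → up 56.3144 (V=85.9656), down 29.0371 (V=113.2429). Price 73.5912; hedge Δ=-1.0000, bond B=117.5868.
  t=2,j=1: stock 85.3248 → up 109.2157 (V=33.0643), down 56.3144 (V=85.9656). Price 32.2620; hedge Δ=-1.0000, bond B=117.5868.
  t=2,j=2: stock 165.4784 → up 211.8124 (V=0.0000), down 109.2157 (V=33.0643). Price 3.0852; hedge Δ=-0.3223, bond B=56.4146.
  t=1,j=0: stock 66.6600 → up 85.3248 (V=32.2620), down 43.9956 (V=73.5912). Price 30.5192; hedge Δ=-1.0000, bond B=97.1792.
  t=1,j=1: stock 129.2800 → up 165.4784 (V=3.0852), down 85.3248 (V=32.2620). Price 5.2722; hedge Δ=-0.3640, bond B=52.3315.
  t=0,j=0: stock 101.0000 → up 129.2800 (V=5.2722), down 66.6600 (V=30.5192). Price 6.7129; hedge Δ=-0.4032, bond B=47.4339.
Check: Δ(0,0)·S0 + B(0,0) = 6.7129 = V0.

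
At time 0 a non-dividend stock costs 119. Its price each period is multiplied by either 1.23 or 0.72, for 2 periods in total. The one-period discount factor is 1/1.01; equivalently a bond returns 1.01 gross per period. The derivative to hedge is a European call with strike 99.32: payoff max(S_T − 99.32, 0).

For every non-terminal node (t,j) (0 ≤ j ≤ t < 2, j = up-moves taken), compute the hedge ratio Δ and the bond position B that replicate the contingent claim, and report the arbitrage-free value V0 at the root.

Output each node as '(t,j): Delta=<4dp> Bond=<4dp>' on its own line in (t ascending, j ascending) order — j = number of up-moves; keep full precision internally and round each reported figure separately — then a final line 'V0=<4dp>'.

(0,0): Delta=0.7352 Bond=-58.9849
(1,0): Delta=0.1388 Bond=-8.4795
(1,1): Delta=1.0000 Bond=-98.3366
V0=28.5014

Risk-neutral probability p* = (R−d)/(u−d) = (1.01−0.72)/(1.23−0.72) = 0.5686.
At expiry t=2: V(2,0)=0.0000, V(2,1)=6.0664, V(2,2)=80.7151
(1,0): S=85.6800. Δ = (V_up−V_dn)/(S_up−S_dn) = (6.0664−0.0000)/(105.3864−61.6896) = 0.1388. V = [p*·6.0664 + (1−p*)·0.0000]/1.01 = 3.4154. B = V − Δ·S = -8.4795.
(1,1): S=146.3700. Δ = (V_up−V_dn)/(S_up−S_dn) = (80.7151−6.0664)/(180.0351−105.3864) = 1.0000. V = [p*·80.7151 + (1−p*)·6.0664]/1.01 = 48.0334. B = V − Δ·S = -98.3366.
(0,0): S=119.0000. Δ = (V_up−V_dn)/(S_up−S_dn) = (48.0334−3.4154)/(146.3700−85.6800) = 0.7352. V = [p*·48.0334 + (1−p*)·3.4154]/1.01 = 28.5014. B = V − Δ·S = -58.9849.
The time-0 hedge costs 28.5014, which is the no-arbitrage price.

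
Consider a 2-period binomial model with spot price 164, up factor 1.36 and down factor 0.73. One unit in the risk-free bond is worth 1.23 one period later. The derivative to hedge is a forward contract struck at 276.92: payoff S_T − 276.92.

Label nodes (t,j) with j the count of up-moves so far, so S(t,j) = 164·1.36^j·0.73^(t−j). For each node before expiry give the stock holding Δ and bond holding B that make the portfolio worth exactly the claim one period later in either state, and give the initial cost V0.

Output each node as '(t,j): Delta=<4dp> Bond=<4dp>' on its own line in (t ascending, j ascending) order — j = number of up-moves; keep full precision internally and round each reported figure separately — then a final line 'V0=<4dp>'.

(0,0): Delta=1.0000 Bond=-183.0392
(1,0): Delta=1.0000 Bond=-225.1382
(1,1): Delta=1.0000 Bond=-225.1382
V0=-19.0392

No-arbitrage ⇒ martingale measure with p* = (R−d)/(u−d) = 0.7937.
Terminal payoffs: V(2,0)=-189.5244, V(2,1)=-114.1008, V(2,2)=26.4144
  t=1,j=0: stock 119.7200 → up 162.8192 (V=-114.1008), down 87.3956 (V=-189.5244). Price -105.4182; hedge Δ=1.0000, bond B=-225.1382.
  t=1,j=1: stock 223.0400 → up 303.3344 (V=26.4144), down 162.8192 (V=-114.1008). Price -2.0982; hedge Δ=1.0000, bond B=-225.1382.
  t=0,j=0: stock 164.0000 → up 223.0400 (V=-2.0982), down 119.7200 (V=-105.4182). Price -19.0392; hedge Δ=1.0000, bond B=-183.0392.
Each (Δ,B) replicates both successor values, so the strategy is self-financing and V0 is arbitrage-free.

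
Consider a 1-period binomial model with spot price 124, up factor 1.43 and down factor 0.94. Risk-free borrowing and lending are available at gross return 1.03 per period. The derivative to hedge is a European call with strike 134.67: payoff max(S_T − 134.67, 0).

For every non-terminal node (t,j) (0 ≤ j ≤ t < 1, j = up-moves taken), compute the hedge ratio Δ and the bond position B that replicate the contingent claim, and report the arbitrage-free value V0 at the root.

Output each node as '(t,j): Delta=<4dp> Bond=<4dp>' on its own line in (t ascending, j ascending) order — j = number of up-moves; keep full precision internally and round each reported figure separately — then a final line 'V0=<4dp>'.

Since d<R<u, set p* = (R−d)/(u−d) = 0.1837; price each node as the discounted p*-expectation of its children.
Payoff layer (t=1): V(1,0)=0.0000, V(1,1)=42.6500
  t=0,j=0: stock 124.0000 → up 177.3200 (V=42.6500), down 116.5600 (V=0.0000). Price 7.6055; hedge Δ=0.7019, bond B=-79.4353.
Check: Δ(0,0)·S0 + B(0,0) = 7.6055 = V0.

(0,0): Delta=0.7019 Bond=-79.4353
V0=7.6055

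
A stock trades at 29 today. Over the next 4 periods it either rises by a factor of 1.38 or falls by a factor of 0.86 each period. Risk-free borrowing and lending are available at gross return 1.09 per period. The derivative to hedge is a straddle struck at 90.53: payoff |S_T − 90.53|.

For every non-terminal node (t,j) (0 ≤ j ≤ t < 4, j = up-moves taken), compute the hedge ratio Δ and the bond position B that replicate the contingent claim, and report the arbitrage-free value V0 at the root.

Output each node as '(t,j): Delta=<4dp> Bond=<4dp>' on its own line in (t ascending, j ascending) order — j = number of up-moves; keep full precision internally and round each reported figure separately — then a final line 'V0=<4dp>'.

(0,0): Delta=-0.8702 Bond=61.1642
(1,0): Delta=-1.0000 Bond=69.9058
(1,1): Delta=-0.7682 Bond=62.5877
(2,0): Delta=-1.0000 Bond=76.1973
(2,1): Delta=-1.0000 Bond=76.1973
(2,2): Delta=-0.5861 Bond=58.1630
(3,0): Delta=-1.0000 Bond=83.0550
(3,1): Delta=-1.0000 Bond=83.0550
(3,2): Delta=-1.0000 Bond=83.0550
(3,3): Delta=-0.2609 Bond=38.6123
V0=35.9279

No-arbitrage ⇒ martingale measure with p* = (R−d)/(u−d) = 0.4423.
Payoff layer (t=4): V(4,0)=74.6668, V(4,1)=65.0750, V(4,2)=49.6837, V(4,3)=24.9859, V(4,4)=14.6454
Node (3,0) S=18.4456: V=(p*·65.0750+(1−p*)·74.6668)/1.09=64.6094; Δ=(65.0750−74.6668)/(25.4550−15.8632)=-1.0000; B=V−Δ·S=83.0550
Node (3,1) S=29.5988: V=(p*·49.6837+(1−p*)·65.0750)/1.09=53.4563; Δ=(49.6837−65.0750)/(40.8463−25.4550)=-1.0000; B=V−Δ·S=83.0550
Node (3,2) S=47.4957: V=(p*·24.9859+(1−p*)·49.6837)/1.09=35.5593; Δ=(24.9859−49.6837)/(65.5441−40.8463)=-1.0000; B=V−Δ·S=83.0550
Node (3,3) S=76.2141: V=(p*·14.6454+(1−p*)·24.9859)/1.09=18.7268; Δ=(14.6454−24.9859)/(105.1754−65.5441)=-0.2609; B=V−Δ·S=38.6123
Node (2,0) S=21.4484: V=(p*·53.4563+(1−p*)·64.6094)/1.09=54.7489; Δ=(53.4563−64.6094)/(29.5988−18.4456)=-1.0000; B=V−Δ·S=76.1973
Node (2,1) S=34.4172: V=(p*·35.5593+(1−p*)·53.4563)/1.09=41.7801; Δ=(35.5593−53.4563)/(47.4957−29.5988)=-1.0000; B=V−Δ·S=76.1973
Node (2,2) S=55.2276: V=(p*·18.7268+(1−p*)·35.5593)/1.09=25.7928; Δ=(18.7268−35.5593)/(76.2141−47.4957)=-0.5861; B=V−Δ·S=58.1630
Node (1,0) S=24.9400: V=(p*·41.7801+(1−p*)·54.7489)/1.09=44.9658; Δ=(41.7801−54.7489)/(34.4172−21.4484)=-1.0000; B=V−Δ·S=69.9058
Node (1,1) S=40.0200: V=(p*·25.7928+(1−p*)·41.7801)/1.09=31.8429; Δ=(25.7928−41.7801)/(55.2276−34.4172)=-0.7682; B=V−Δ·S=62.5877
Node (0,0) S=29.0000: V=(p*·31.8429+(1−p*)·44.9658)/1.09=35.9279; Δ=(31.8429−44.9658)/(40.0200−24.9400)=-0.8702; B=V−Δ·S=61.1642
Root portfolio cost Δ·29+B reproduces V0=35.9279.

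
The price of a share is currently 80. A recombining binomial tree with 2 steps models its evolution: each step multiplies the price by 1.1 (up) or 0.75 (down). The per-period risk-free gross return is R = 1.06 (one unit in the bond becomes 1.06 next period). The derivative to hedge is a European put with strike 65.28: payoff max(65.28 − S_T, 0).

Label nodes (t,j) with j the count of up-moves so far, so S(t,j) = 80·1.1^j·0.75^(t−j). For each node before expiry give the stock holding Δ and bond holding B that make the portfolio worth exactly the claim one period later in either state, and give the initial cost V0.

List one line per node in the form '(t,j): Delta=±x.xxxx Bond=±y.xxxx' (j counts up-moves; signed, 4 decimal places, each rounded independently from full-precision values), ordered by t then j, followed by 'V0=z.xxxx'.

The replicating-portfolio and risk-neutral prices coincide; use p* = (1.06−0.75)/(1.1−0.75) = 0.8857 for the latter.
Payoff layer (t=2): V(2,0)=20.2800, V(2,1)=0.0000, V(2,2)=0.0000
Node (1,0) S=60.0000: V=(p*·0.0000+(1−p*)·20.2800)/1.06=2.1865; Δ=(0.0000−20.2800)/(66.0000−45.0000)=-0.9657; B=V−Δ·S=60.1294
Node (1,1) S=88.0000: V=(p*·0.0000+(1−p*)·0.0000)/1.06=0.0000; Δ=(0.0000−0.0000)/(96.8000−66.0000)=0.0000; B=V−Δ·S=0.0000
Node (0,0) S=80.0000: V=(p*·0.0000+(1−p*)·2.1865)/1.06=0.2357; Δ=(0.0000−2.1865)/(88.0000−60.0000)=-0.0781; B=V−Δ·S=6.4830
The time-0 hedge costs 0.2357, which is the no-arbitrage price.

(0,0): Delta=-0.0781 Bond=6.4830
(1,0): Delta=-0.9657 Bond=60.1294
(1,1): Delta=0.0000 Bond=0.0000
V0=0.2357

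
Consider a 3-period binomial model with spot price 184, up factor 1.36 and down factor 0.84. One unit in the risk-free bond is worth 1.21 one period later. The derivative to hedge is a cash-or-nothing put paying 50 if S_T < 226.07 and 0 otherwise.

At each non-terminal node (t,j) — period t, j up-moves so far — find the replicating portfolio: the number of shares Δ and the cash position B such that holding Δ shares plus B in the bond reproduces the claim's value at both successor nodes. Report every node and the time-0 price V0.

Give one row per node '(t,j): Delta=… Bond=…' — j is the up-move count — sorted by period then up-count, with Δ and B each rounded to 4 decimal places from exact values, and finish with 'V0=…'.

(0,0): Delta=-0.1465 Bond=32.6501
(1,0): Delta=-0.3658 Bond=73.4037
(1,1): Delta=-0.0916 Bond=25.7646
(2,0): Delta=0.0000 Bond=41.3223
(2,1): Delta=-0.4574 Bond=108.0737
(2,2): Delta=0.0000 Bond=0.0000
V0=5.6906

Under the risk-neutral measure, an up-move has probability p* = (R−d)/(u−d) = 0.7115 and values discount at R = 1.21.
At expiry t=3: V(3,0)=50.0000, V(3,1)=50.0000, V(3,2)=0.0000, V(3,3)=0.0000
Node (2,0) S=129.8304: V=(p*·50.0000+(1−p*)·50.0000)/1.21=41.3223; Δ=(50.0000−50.0000)/(176.5693−109.0575)=0.0000; B=V−Δ·S=41.3223
Node (2,1) S=210.2016: V=(p*·0.0000+(1−p*)·50.0000)/1.21=11.9199; Δ=(0.0000−50.0000)/(285.8742−176.5693)=-0.4574; B=V−Δ·S=108.0737
Node (2,2) S=340.3264: V=(p*·0.0000+(1−p*)·0.0000)/1.21=0.0000; Δ=(0.0000−0.0000)/(462.8439−285.8742)=0.0000; B=V−Δ·S=0.0000
Node (1,0) S=154.5600: V=(p*·11.9199+(1−p*)·41.3223)/1.21=16.8606; Δ=(11.9199−41.3223)/(210.2016−129.8304)=-0.3658; B=V−Δ·S=73.4037
Node (1,1) S=250.2400: V=(p*·0.0000+(1−p*)·11.9199)/1.21=2.8417; Δ=(0.0000−11.9199)/(340.3264−210.2016)=-0.0916; B=V−Δ·S=25.7646
Node (0,0) S=184.0000: V=(p*·2.8417+(1−p*)·16.8606)/1.21=5.6906; Δ=(2.8417−16.8606)/(250.2400−154.5600)=-0.1465; B=V−Δ·S=32.6501
Self-financing check: at every node Δ·S+B equals the discounted successor values.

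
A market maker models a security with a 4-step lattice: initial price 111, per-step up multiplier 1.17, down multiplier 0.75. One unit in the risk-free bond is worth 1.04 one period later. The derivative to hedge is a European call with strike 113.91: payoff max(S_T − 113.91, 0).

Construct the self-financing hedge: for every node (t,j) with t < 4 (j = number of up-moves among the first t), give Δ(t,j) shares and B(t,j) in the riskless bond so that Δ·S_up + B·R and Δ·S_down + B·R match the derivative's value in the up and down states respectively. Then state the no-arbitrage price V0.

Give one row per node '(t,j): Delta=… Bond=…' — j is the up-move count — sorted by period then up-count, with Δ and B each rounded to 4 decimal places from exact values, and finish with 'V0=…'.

No-arbitrage ⇒ martingale measure with p* = (R−d)/(u−d) = 0.6905.
Terminal payoffs: V(4,0)=0.0000, V(4,1)=0.0000, V(4,2)=0.0000, V(4,3)=19.4243, V(4,4)=94.0915
(3,0): S=46.8281. Δ = (V_up−V_dn)/(S_up−S_dn) = (0.0000−0.0000)/(54.7889−35.1211) = 0.0000. V = [p*·0.0000 + (1−p*)·0.0000]/1.04 = 0.0000. B = V − Δ·S = 0.0000.
(3,1): S=73.0519. Δ = (V_up−V_dn)/(S_up−S_dn) = (0.0000−0.0000)/(85.4707−54.7889) = 0.0000. V = [p*·0.0000 + (1−p*)·0.0000]/1.04 = 0.0000. B = V − Δ·S = 0.0000.
(3,2): S=113.9609. Δ = (V_up−V_dn)/(S_up−S_dn) = (19.4243−0.0000)/(133.3343−85.4707) = 0.4058. V = [p*·19.4243 + (1−p*)·0.0000]/1.04 = 12.8962. B = V − Δ·S = -33.3521.
(3,3): S=177.7790. Δ = (V_up−V_dn)/(S_up−S_dn) = (94.0915−19.4243)/(208.0015−133.3343) = 1.0000. V = [p*·94.0915 + (1−p*)·19.4243]/1.04 = 68.2502. B = V − Δ·S = -109.5288.
(2,0): S=62.4375. Δ = (V_up−V_dn)/(S_up−S_dn) = (0.0000−0.0000)/(73.0519−46.8281) = 0.0000. V = [p*·0.0000 + (1−p*)·0.0000]/1.04 = 0.0000. B = V − Δ·S = 0.0000.
(2,1): S=97.4025. Δ = (V_up−V_dn)/(S_up−S_dn) = (12.8962−0.0000)/(113.9609−73.0519) = 0.3152. V = [p*·12.8962 + (1−p*)·0.0000]/1.04 = 8.5620. B = V − Δ·S = -22.1431.
(2,2): S=151.9479. Δ = (V_up−V_dn)/(S_up−S_dn) = (68.2502−12.8962)/(177.7790−113.9609) = 0.8674. V = [p*·68.2502 + (1−p*)·12.8962]/1.04 = 49.1508. B = V − Δ·S = -82.6446.
(1,0): S=83.2500. Δ = (V_up−V_dn)/(S_up−S_dn) = (8.5620−0.0000)/(97.4025−62.4375) = 0.2449. V = [p*·8.5620 + (1−p*)·0.0000]/1.04 = 5.6845. B = V − Δ·S = -14.7013.
(1,1): S=129.8700. Δ = (V_up−V_dn)/(S_up−S_dn) = (49.1508−8.5620)/(151.9479−97.4025) = 0.7441. V = [p*·49.1508 + (1−p*)·8.5620]/1.04 = 35.1804. B = V − Δ·S = -61.4595.
(0,0): S=111.0000. Δ = (V_up−V_dn)/(S_up−S_dn) = (35.1804−5.6845)/(129.8700−83.2500) = 0.6327. V = [p*·35.1804 + (1−p*)·5.6845]/1.04 = 25.0487. B = V − Δ·S = -45.1796.
Root portfolio cost Δ·111+B reproduces V0=25.0487.

(0,0): Delta=0.6327 Bond=-45.1796
(1,0): Delta=0.2449 Bond=-14.7013
(1,1): Delta=0.7441 Bond=-61.4595
(2,0): Delta=0.0000 Bond=0.0000
(2,1): Delta=0.3152 Bond=-22.1431
(2,2): Delta=0.8674 Bond=-82.6446
(3,0): Delta=0.0000 Bond=0.0000
(3,1): Delta=0.0000 Bond=0.0000
(3,2): Delta=0.4058 Bond=-33.3521
(3,3): Delta=1.0000 Bond=-109.5288
V0=25.0487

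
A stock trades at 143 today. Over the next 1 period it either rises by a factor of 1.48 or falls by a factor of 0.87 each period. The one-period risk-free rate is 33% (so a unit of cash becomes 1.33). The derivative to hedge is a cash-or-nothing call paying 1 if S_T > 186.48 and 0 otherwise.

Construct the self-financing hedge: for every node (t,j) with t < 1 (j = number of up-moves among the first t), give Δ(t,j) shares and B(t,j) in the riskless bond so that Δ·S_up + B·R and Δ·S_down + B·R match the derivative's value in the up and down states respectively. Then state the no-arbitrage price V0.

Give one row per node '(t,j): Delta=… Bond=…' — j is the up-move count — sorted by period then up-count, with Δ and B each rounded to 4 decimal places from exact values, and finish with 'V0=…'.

No-arbitrage ⇒ martingale measure with p* = (R−d)/(u−d) = 0.7541.
Terminal payoffs: V(1,0)=0.0000, V(1,1)=1.0000
  t=0,j=0: stock 143.0000 → up 211.6400 (V=1.0000), down 124.4100 (V=0.0000). Price 0.5670; hedge Δ=0.0115, bond B=-1.0724.
Root portfolio cost Δ·143+B reproduces V0=0.5670.

(0,0): Delta=0.0115 Bond=-1.0724
V0=0.5670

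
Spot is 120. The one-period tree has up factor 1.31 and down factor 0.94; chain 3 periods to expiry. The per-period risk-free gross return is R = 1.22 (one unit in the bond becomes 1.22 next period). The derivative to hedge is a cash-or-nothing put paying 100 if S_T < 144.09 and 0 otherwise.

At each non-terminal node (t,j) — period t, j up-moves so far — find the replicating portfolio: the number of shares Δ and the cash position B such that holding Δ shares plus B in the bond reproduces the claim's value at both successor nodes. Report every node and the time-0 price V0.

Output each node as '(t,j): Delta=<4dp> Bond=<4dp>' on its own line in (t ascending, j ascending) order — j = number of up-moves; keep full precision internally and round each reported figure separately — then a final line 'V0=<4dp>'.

(0,0): Delta=-0.5571 Bond=75.0406
(1,0): Delta=-1.4862 Bond=196.3566
(1,1): Delta=-0.3428 Bond=57.8616
(2,0): Delta=0.0000 Bond=81.9672
(2,1): Delta=-1.8290 Bond=290.2082
(2,2): Delta=0.0000 Bond=0.0000
V0=8.1900

Risk-neutral probability p* = (R−d)/(u−d) = (1.22−0.94)/(1.31−0.94) = 0.7568.
At expiry t=3: V(3,0)=100.0000, V(3,1)=100.0000, V(3,2)=0.0000, V(3,3)=0.0000
  t=2,j=0: stock 106.0320 → up 138.9019 (V=100.0000), down 99.6701 (V=100.0000). Price 81.9672; hedge Δ=0.0000, bond B=81.9672.
  t=2,j=1: stock 147.7680 → up 193.5761 (V=0.0000), down 138.9019 (V=100.0000). Price 19.9380; hedge Δ=-1.8290, bond B=290.2082.
  t=2,j=2: stock 205.9320 → up 269.7709 (V=0.0000), down 193.5761 (V=0.0000). Price 0.0000; hedge Δ=0.0000, bond B=0.0000.
  t=1,j=0: stock 112.8000 → up 147.7680 (V=19.9380), down 106.0320 (V=81.9672). Price 28.7100; hedge Δ=-1.4862, bond B=196.3566.
  t=1,j=1: stock 157.2000 → up 205.9320 (V=0.0000), down 147.7680 (V=19.9380). Price 3.9752; hedge Δ=-0.3428, bond B=57.8616.
  t=0,j=0: stock 120.0000 → up 157.2000 (V=3.9752), down 112.8000 (V=28.7100). Price 8.1900; hedge Δ=-0.5571, bond B=75.0406.
Each (Δ,B) replicates both successor values, so the strategy is self-financing and V0 is arbitrage-free.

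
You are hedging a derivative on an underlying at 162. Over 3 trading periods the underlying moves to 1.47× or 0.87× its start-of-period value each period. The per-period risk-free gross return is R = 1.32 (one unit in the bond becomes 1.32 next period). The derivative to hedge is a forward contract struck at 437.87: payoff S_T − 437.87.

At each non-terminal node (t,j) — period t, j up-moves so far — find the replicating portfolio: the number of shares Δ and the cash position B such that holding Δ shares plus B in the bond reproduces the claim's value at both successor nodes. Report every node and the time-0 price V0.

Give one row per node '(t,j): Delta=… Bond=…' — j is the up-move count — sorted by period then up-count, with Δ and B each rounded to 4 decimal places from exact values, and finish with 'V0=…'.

(0,0): Delta=1.0000 Bond=-190.3809
(1,0): Delta=1.0000 Bond=-251.3028
(1,1): Delta=1.0000 Bond=-251.3028
(2,0): Delta=1.0000 Bond=-331.7197
(2,1): Delta=1.0000 Bond=-331.7197
(2,2): Delta=1.0000 Bond=-331.7197
V0=-28.3809

Since d<R<u, set p* = (R−d)/(u−d) = 0.7500; price each node as the discounted p*-expectation of its children.
Terminal payoffs: V(3,0)=-331.1925, V(3,1)=-257.6218, V(3,2)=-133.3128, V(3,3)=76.7267
Node (2,0) S=122.6178: V=(p*·-257.6218+(1−p*)·-331.1925)/1.32=-209.1019; Δ=(-257.6218−-331.1925)/(180.2482−106.6775)=1.0000; B=V−Δ·S=-331.7197
Node (2,1) S=207.1818: V=(p*·-133.3128+(1−p*)·-257.6218)/1.32=-124.5379; Δ=(-133.3128−-257.6218)/(304.5572−180.2482)=1.0000; B=V−Δ·S=-331.7197
Node (2,2) S=350.0658: V=(p*·76.7267+(1−p*)·-133.3128)/1.32=18.3461; Δ=(76.7267−-133.3128)/(514.5967−304.5572)=1.0000; B=V−Δ·S=-331.7197
Node (1,0) S=140.9400: V=(p*·-124.5379+(1−p*)·-209.1019)/1.32=-110.3628; Δ=(-124.5379−-209.1019)/(207.1818−122.6178)=1.0000; B=V−Δ·S=-251.3028
Node (1,1) S=238.1400: V=(p*·18.3461+(1−p*)·-124.5379)/1.32=-13.1628; Δ=(18.3461−-124.5379)/(350.0658−207.1818)=1.0000; B=V−Δ·S=-251.3028
Node (0,0) S=162.0000: V=(p*·-13.1628+(1−p*)·-110.3628)/1.32=-28.3809; Δ=(-13.1628−-110.3628)/(238.1400−140.9400)=1.0000; B=V−Δ·S=-190.3809
Self-financing check: at every node Δ·S+B equals the discounted successor values.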